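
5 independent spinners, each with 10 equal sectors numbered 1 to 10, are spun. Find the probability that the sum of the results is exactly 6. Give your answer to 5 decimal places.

There are 10^5 = 100000 equally likely outcomes.
The number of ordered 5-tuples from {1,…,10} summing to 6 is 5.
P(sum = 6) = 5/100000 = 1/20000 ≈ 0.00005.

0.00005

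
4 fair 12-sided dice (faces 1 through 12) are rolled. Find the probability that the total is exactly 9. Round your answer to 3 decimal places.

0.003

There are 12^4 = 20736 equally likely outcomes.
The number of ordered 4-tuples from {1,…,12} summing to 9 is 56.
P(sum = 9) = 56/20736 = 7/2592 ≈ 0.003.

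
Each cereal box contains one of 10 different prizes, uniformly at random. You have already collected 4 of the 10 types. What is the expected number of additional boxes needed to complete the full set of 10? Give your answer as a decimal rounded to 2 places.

24.50

Starting from 4 distinct types, each trial gives a new one with probability (10−i)/10 when i types are held, so the wait for the next new type is 10/(10−i).
E = 10/6 + 10/5 + 10/4 + 10/3 + 10/2 + 10/1 = 49/2 ≈ 24.50.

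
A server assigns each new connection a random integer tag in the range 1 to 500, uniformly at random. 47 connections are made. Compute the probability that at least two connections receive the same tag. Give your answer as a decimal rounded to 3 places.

It's easier to compute the probability that all 47 are distinct.
P(all distinct) = 500/500 · 499/500 · ··· · 454/500 ≈ 0.107.
So the probability of at least one match is 1 − 0.107 = 0.893.

0.893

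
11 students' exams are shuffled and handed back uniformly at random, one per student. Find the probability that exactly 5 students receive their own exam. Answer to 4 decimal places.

Choose which 5 of the 11 are fixed: C(11,5) = 462 ways.
The remaining 6 must have no fixed point: D(6) = 265.
P = 462·265/39916800 = 53/17280 ≈ 0.0031.

0.0031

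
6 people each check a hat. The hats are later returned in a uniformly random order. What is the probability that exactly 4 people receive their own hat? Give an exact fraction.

Choose which 4 of the 6 are fixed: C(6,4) = 15 ways.
The remaining 2 must have no fixed point: D(2) = 1.
P = 15·1/720 = 1/48.

1/48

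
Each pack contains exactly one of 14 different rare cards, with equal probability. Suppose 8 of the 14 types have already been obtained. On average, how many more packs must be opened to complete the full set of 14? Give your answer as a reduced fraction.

343/10

Starting from 8 distinct types, each trial gives a new one with probability (14−i)/14 when i types are held, so the wait for the next new type is 14/(14−i).
E = 14/6 + 14/5 + 14/4 + 14/3 + 14/2 + 14/1 = 343/10.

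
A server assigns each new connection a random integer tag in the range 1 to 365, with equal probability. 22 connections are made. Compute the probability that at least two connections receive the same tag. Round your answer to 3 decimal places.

It's easier to compute the probability that all 22 are distinct.
P(all distinct) = 365/365 · 364/365 · ··· · 344/365 ≈ 0.524.
So the probability of at least one match is 1 − 0.524 = 0.476.

0.476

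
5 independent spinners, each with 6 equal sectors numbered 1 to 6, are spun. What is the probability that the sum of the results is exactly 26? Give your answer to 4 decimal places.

There are 6^5 = 7776 equally likely outcomes.
The number of ordered 5-tuples from {1,…,6} summing to 26 is 70.
P(sum = 26) = 70/7776 = 35/3888 ≈ 0.0090.

0.0090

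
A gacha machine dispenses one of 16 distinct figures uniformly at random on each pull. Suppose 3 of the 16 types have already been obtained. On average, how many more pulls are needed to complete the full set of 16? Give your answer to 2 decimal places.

50.88

Starting from 3 distinct types, each trial gives a new one with probability (16−i)/16 when i types are held, so the wait for the next new type is 16/(16−i).
E = 16/13 + 16/12 + 16/11 + 16/10 + 16/9 + 16/8 + 16/7 + 16/6 + 16/5 + 16/4 + 16/3 + 16/2 + 16/1 = 2291986/45045 ≈ 50.88.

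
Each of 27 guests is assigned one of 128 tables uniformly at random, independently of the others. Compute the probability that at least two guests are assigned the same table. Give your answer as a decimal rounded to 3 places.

It's easier to compute the probability that all 27 are distinct.
P(all distinct) = 128/128 · 127/128 · ··· · 102/128 ≈ 0.052.
So the probability of at least one match is 1 − 0.052 = 0.948.

0.948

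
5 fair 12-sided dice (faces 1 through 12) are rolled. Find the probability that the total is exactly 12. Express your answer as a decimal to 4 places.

0.0013

There are 12^5 = 248832 equally likely outcomes.
The number of ordered 5-tuples from {1,…,12} summing to 12 is 330.
P(sum = 12) = 330/248832 = 55/41472 ≈ 0.0013.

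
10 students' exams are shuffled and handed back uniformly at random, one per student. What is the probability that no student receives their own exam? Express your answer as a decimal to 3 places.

0.368

This is the derangement probability: permutations of 10 with no fixed point.
D(10) = 10! · (1 − 1/1! + 1/2! − ··· + (−1)^10/10!) = 1334961.
P = 1334961/3628800 = 16481/44800 ≈ 0.368.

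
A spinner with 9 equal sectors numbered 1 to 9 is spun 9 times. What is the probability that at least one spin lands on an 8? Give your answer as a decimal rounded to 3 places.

P(no spin lands on an 8) = (8/9)^9 ≈ 0.346.
P(at least one) = 1 − 0.346 = 0.654.

0.654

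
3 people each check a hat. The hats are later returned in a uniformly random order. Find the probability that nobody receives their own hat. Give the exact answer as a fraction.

This is the derangement probability: permutations of 3 with no fixed point.
D(3) = 3! · (1 − 1/1! + 1/2! − ··· + (−1)^3/3!) = 2.
P = 2/6 = 1/3.

1/3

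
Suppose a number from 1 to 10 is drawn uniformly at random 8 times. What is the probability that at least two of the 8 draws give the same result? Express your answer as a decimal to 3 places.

P(all 8 different) = 10/10 · 9/10 · ··· · 3/10 ≈ 0.018.
P(at least two equal) = 1 − 0.018 = 0.982.

0.982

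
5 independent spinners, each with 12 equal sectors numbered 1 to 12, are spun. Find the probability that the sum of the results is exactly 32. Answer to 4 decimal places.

0.0500

There are 12^5 = 248832 equally likely outcomes.
The number of ordered 5-tuples from {1,…,12} summing to 32 is 12435.
P(sum = 32) = 12435/248832 = 4145/82944 ≈ 0.0500.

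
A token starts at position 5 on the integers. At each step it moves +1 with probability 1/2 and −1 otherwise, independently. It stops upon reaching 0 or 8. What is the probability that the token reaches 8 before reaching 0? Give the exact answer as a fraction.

With a fair step, P(i) = ½P(i−1) + ½P(i+1) with P(0)=0, P(8)=1 has the linear solution P(i) = i/8.
P(5) = 5/8.

5/8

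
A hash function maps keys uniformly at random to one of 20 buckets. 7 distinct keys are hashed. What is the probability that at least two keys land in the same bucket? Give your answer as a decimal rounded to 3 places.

0.695

It's easier to compute the probability that all 7 are distinct.
P(all distinct) = 20/20 · 19/20 · ··· · 14/20 ≈ 0.305.
So the probability of at least one match is 1 − 0.305 = 0.695.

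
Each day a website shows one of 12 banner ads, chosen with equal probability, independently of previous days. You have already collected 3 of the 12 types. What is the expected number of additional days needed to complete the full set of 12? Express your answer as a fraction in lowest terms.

Starting from 3 distinct types, each trial gives a new one with probability (12−i)/12 when i types are held, so the wait for the next new type is 12/(12−i).
E = 12/9 + 12/8 + 12/7 + 12/6 + 12/5 + 12/4 + 12/3 + 12/2 + 12/1 = 7129/210.

7129/210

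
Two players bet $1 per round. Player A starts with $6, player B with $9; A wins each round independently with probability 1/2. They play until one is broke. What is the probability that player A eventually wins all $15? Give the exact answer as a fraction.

With a fair step, P(i) = ½P(i−1) + ½P(i+1) with P(0)=0, P(15)=1 has the linear solution P(i) = i/15.
P(6) = 6/15 = 2/5.

2/5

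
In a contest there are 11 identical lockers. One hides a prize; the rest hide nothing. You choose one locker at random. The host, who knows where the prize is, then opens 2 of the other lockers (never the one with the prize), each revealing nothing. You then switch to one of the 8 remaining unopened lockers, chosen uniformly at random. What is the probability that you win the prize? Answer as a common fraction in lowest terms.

5/44

Your original locker holds the prize with probability 1/11, so the other 10 collectively hold it with probability 10/11.
The host can always find 2 empty lockers to open, so the reveals don't change that 10/11; it is now spread over the 8 remaining unopened lockers.
P(win by switching) = (10/11) · (1/8) = 5/44.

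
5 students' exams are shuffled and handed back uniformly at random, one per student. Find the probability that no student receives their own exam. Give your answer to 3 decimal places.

This is the derangement probability: permutations of 5 with no fixed point.
D(5) = 5! · (1 − 1/1! + 1/2! − ··· + (−1)^5/5!) = 44.
P = 44/120 = 11/30 ≈ 0.367.

0.367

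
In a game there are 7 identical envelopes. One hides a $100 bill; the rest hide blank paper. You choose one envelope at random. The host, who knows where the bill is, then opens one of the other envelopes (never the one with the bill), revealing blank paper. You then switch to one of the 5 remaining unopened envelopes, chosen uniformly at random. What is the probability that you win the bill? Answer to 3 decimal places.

0.171

Your original envelope holds the bill with probability 1/7, so the other 6 collectively hold it with probability 6/7.
The host can always find an empty envelope to open, so this doesn't change that 6/7; it is now spread over the 5 remaining unopened envelopes.
P(win by switching) = (6/7) · (1/5) = 6/35 ≈ 0.171.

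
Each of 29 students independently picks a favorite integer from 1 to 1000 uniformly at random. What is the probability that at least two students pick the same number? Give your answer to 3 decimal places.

0.336

It's easier to compute the probability that all 29 are distinct.
P(all distinct) = 1000/1000 · 999/1000 · ··· · 972/1000 ≈ 0.664.
So the probability of at least one match is 1 − 0.664 = 0.336.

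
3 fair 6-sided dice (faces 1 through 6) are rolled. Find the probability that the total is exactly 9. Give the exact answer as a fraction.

There are 6^3 = 216 equally likely outcomes.
The number of ordered 3-tuples from {1,…,6} summing to 9 is 25.
P(sum = 9) = 25/216.

25/216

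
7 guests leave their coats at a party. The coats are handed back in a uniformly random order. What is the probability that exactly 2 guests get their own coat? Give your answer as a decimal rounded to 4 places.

Choose which 2 of the 7 are fixed: C(7,2) = 21 ways.
The remaining 5 must have no fixed point: D(5) = 44.
P = 21·44/5040 = 11/60 ≈ 0.1833.

0.1833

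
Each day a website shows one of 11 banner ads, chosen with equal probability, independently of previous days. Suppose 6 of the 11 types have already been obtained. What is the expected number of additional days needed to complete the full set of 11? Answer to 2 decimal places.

Starting from 6 distinct types, each trial gives a new one with probability (11−i)/11 when i types are held, so the wait for the next new type is 11/(11−i).
E = 11/5 + 11/4 + 11/3 + 11/2 + 11/1 = 1507/60 ≈ 25.12.

25.12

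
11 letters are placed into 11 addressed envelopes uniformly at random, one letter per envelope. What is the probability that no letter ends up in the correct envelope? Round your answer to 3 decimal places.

0.368

This is the derangement probability: permutations of 11 with no fixed point.
D(11) = 11! · (1 − 1/1! + 1/2! − ··· + (−1)^11/11!) = 14684570.
P = 14684570/39916800 = 1468457/3991680 ≈ 0.368.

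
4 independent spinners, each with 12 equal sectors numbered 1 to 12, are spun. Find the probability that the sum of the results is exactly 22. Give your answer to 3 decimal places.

There are 12^4 = 20736 equally likely outcomes.
The number of ordered 4-tuples from {1,…,12} summing to 22 is 994.
P(sum = 22) = 994/20736 = 497/10368 ≈ 0.048.

0.048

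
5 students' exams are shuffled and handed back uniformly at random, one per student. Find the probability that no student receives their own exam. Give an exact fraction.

11/30

This is the derangement probability: permutations of 5 with no fixed point.
D(5) = 5! · (1 − 1/1! + 1/2! − ··· + (−1)^5/5!) = 44.
P = 44/120 = 11/30.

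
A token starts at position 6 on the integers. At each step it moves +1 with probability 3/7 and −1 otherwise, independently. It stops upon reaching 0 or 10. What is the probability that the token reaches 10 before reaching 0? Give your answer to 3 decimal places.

0.276

Let r = q/p = (4/7)/(3/7) = 4/3. The recurrence P(i) = p·P(i+1) + q·P(i−1) with P(0)=0, P(10)=1 gives P(i) = (1 − r^i)/(1 − r^10).
P(6) = (1 − (4/3)^6) / (1 − (4/3)^10) = 38961/141361 ≈ 0.276.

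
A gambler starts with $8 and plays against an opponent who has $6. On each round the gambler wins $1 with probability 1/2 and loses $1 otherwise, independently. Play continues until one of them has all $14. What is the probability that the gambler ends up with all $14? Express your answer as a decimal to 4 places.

0.5714

With a fair step, P(i) = ½P(i−1) + ½P(i+1) with P(0)=0, P(14)=1 has the linear solution P(i) = i/14.
P(8) = 8/14 = 4/7 ≈ 0.5714.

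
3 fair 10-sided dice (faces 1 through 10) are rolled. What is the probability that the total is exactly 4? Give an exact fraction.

There are 10^3 = 1000 equally likely outcomes.
The number of ordered 3-tuples from {1,…,10} summing to 4 is 3.
P(sum = 4) = 3/1000.

3/1000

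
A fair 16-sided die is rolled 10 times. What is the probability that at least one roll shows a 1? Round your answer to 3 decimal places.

P(no roll shows a 1) = (15/16)^10 ≈ 0.524.
P(at least one) = 1 − 0.524 = 0.476.

0.476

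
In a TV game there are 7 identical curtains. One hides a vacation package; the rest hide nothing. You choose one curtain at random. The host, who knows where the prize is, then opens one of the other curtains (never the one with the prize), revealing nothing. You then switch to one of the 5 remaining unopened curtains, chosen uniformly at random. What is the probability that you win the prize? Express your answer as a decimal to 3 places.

Your original curtain holds the prize with probability 1/7, so the other 6 collectively hold it with probability 6/7.
The host can always find an empty curtain to open, so this doesn't change that 6/7; it is now spread over the 5 remaining unopened curtains.
P(win by switching) = (6/7) · (1/5) = 6/35 ≈ 0.171.

0.171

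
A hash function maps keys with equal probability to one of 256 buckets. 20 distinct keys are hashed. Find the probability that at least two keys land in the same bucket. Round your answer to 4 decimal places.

0.5332

It's easier to compute the probability that all 20 are distinct.
P(all distinct) = 256/256 · 255/256 · ··· · 237/256 ≈ 0.4668.
So the probability of at least one match is 1 − 0.4668 = 0.5332.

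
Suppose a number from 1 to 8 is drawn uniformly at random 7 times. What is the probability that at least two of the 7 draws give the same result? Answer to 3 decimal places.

0.981

P(all 7 different) = 8/8 · 7/8 · ··· · 2/8 ≈ 0.019.
P(at least two equal) = 1 − 0.019 = 0.981.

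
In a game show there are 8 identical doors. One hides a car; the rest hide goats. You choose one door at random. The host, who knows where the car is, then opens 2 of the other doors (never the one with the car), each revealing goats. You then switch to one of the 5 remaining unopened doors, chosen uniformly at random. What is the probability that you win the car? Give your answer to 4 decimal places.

Your original door holds the car with probability 1/8, so the other 7 collectively hold it with probability 7/8.
The host can always find 2 empty doors to open, so the reveals don't change that 7/8; it is now spread over the 5 remaining unopened doors.
P(win by switching) = (7/8) · (1/5) = 7/40 ≈ 0.1750.

0.1750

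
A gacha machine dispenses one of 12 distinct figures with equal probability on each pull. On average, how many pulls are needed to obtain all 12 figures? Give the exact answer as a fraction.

86021/2310

After i distinct types are collected, each trial gives a new one with probability (12−i)/12, so the expected wait for the next new type is 12/(12−i).
E = 12/12 + 12/11 + 12/10 + 12/9 + 12/8 + 12/7 + 12/6 + 12/5 + 12/4 + 12/3 + 12/2 + 12/1 = 86021/2310.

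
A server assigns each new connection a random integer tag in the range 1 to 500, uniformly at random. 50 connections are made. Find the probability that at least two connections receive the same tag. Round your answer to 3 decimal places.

0.921

It's easier to compute the probability that all 50 are distinct.
P(all distinct) = 500/500 · 499/500 · ··· · 451/500 ≈ 0.079.
So the probability of at least one match is 1 − 0.079 = 0.921.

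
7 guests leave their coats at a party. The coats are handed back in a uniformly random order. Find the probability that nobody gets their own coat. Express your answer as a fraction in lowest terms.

103/280

This is the derangement probability: permutations of 7 with no fixed point.
D(7) = 7! · (1 − 1/1! + 1/2! − ··· + (−1)^7/7!) = 1854.
P = 1854/5040 = 103/280.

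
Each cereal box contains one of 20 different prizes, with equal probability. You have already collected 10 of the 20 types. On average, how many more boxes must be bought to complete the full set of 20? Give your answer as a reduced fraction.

7381/126

Starting from 10 distinct types, each trial gives a new one with probability (20−i)/20 when i types are held, so the wait for the next new type is 20/(20−i).
E = 20/10 + 20/9 + 20/8 + 20/7 + 20/6 + 20/5 + 20/4 + 20/3 + 20/2 + 20/1 = 7381/126.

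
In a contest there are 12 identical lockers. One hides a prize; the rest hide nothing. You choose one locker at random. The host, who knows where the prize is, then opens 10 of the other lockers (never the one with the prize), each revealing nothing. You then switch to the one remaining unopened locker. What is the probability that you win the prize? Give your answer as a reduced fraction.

Your original locker holds the prize with probability 1/12, so the other 11 collectively hold it with probability 11/12.
The host can always find 10 empty lockers to open, so the reveals don't change that 11/12; it is now spread over the 1 remaining unopened locker.
P(win by switching) = (11/12) · (1/1) = 11/12.

11/12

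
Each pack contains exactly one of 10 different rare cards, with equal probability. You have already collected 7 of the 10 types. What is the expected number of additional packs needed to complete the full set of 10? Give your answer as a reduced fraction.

Starting from 7 distinct types, each trial gives a new one with probability (10−i)/10 when i types are held, so the wait for the next new type is 10/(10−i).
E = 10/3 + 10/2 + 10/1 = 55/3.

55/3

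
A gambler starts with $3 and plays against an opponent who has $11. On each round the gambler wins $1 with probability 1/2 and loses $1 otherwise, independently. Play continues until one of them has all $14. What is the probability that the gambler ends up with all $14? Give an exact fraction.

With a fair step, P(i) = ½P(i−1) + ½P(i+1) with P(0)=0, P(14)=1 has the linear solution P(i) = i/14.
P(3) = 3/14.

3/14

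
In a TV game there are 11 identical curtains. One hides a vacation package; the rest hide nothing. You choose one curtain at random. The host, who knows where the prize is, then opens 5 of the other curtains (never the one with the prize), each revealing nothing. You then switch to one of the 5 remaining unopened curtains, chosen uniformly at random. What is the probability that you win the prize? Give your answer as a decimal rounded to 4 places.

Your original curtain holds the prize with probability 1/11, so the other 10 collectively hold it with probability 10/11.
The host can always find 5 empty curtains to open, so the reveals don't change that 10/11; it is now spread over the 5 remaining unopened curtains.
P(win by switching) = (10/11) · (1/5) = 2/11 ≈ 0.1818.

0.1818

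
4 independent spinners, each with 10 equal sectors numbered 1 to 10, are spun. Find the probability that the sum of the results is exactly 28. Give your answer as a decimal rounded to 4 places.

There are 10^4 = 10000 equally likely outcomes.
The number of ordered 4-tuples from {1,…,10} summing to 28 is 415.
P(sum = 28) = 415/10000 = 83/2000 ≈ 0.0415.

0.0415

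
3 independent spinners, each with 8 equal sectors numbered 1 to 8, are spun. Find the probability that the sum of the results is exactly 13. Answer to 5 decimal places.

There are 8^3 = 512 equally likely outcomes.
The number of ordered 3-tuples from {1,…,8} summing to 13 is 48.
P(sum = 13) = 48/512 = 3/32 ≈ 0.09375.

0.09375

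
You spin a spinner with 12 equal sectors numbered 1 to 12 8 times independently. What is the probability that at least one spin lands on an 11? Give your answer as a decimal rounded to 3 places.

P(no spin lands on an 11) = (11/12)^8 ≈ 0.499.
P(at least one) = 1 − 0.499 = 0.501.

0.501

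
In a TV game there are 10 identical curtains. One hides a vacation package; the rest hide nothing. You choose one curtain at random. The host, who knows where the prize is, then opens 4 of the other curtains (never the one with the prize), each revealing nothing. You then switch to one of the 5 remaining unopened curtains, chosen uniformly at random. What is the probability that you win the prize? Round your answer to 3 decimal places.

Your original curtain holds the prize with probability 1/10, so the other 9 collectively hold it with probability 9/10.
The host can always find 4 empty curtains to open, so the reveals don't change that 9/10; it is now spread over the 5 remaining unopened curtains.
P(win by switching) = (9/10) · (1/5) = 9/50 ≈ 0.180.

0.180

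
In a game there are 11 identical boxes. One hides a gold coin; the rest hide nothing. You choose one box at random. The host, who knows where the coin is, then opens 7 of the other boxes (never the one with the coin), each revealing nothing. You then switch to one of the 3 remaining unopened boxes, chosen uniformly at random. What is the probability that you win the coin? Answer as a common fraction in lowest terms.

10/33

Your original box holds the coin with probability 1/11, so the other 10 collectively hold it with probability 10/11.
The host can always find 7 empty boxes to open, so the reveals don't change that 10/11; it is now spread over the 3 remaining unopened boxes.
P(win by switching) = (10/11) · (1/3) = 10/33.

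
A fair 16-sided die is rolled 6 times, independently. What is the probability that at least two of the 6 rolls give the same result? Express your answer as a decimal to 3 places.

0.656

P(all 6 different) = 16/16 · 15/16 · ··· · 11/16 ≈ 0.344.
P(at least two equal) = 1 − 0.344 = 0.656.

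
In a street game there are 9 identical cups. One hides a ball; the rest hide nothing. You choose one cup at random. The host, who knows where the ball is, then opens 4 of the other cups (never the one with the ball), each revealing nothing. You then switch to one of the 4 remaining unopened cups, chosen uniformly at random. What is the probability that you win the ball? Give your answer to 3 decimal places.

0.222

Your original cup holds the ball with probability 1/9, so the other 8 collectively hold it with probability 8/9.
The host can always find 4 empty cups to open, so the reveals don't change that 8/9; it is now spread over the 4 remaining unopened cups.
P(win by switching) = (8/9) · (1/4) = 2/9 ≈ 0.222.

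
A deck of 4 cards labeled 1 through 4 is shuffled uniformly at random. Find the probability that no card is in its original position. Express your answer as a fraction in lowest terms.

This is the derangement probability: permutations of 4 with no fixed point.
D(4) = 4! · (1 − 1/1! + 1/2! − ··· + (−1)^4/4!) = 9.
P = 9/24 = 3/8.

3/8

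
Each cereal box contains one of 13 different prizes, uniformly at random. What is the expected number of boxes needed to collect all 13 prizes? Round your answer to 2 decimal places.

After i distinct types are collected, each trial gives a new one with probability (13−i)/13, so the expected wait for the next new type is 13/(13−i).
E = 13/13 + 13/12 + 13/11 + 13/10 + 13/9 + 13/8 + 13/7 + 13/6 + 13/5 + 13/4 + 13/3 + 13/2 + 13/1 = 1145993/27720 ≈ 41.34.

41.34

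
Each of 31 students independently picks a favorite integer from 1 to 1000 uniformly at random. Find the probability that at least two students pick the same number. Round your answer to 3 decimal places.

It's easier to compute the probability that all 31 are distinct.
P(all distinct) = 1000/1000 · 999/1000 · ··· · 970/1000 ≈ 0.625.
So the probability of at least one match is 1 − 0.625 = 0.375.

0.375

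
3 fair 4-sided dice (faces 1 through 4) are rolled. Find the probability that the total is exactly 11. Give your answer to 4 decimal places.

There are 4^3 = 64 equally likely outcomes.
The number of ordered 3-tuples from {1,…,4} summing to 11 is 3.
P(sum = 11) = 3/64 ≈ 0.0469.

0.0469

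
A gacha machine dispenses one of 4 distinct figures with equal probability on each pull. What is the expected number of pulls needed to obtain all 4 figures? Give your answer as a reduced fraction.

After i distinct types are collected, each trial gives a new one with probability (4−i)/4, so the expected wait for the next new type is 4/(4−i).
E = 4/4 + 4/3 + 4/2 + 4/1 = 25/3.

25/3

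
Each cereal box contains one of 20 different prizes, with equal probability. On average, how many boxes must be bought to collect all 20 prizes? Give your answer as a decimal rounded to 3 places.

71.955

After i distinct types are collected, each trial gives a new one with probability (20−i)/20, so the expected wait for the next new type is 20/(20−i).
E = 20/20 + 20/19 + 20/18 + 20/17 + 20/16 + 20/15 + 20/14 + 20/13 + 20/12 + 20/11 + 20/10 + 20/9 + 20/8 + 20/7 + 20/6 + 20/5 + 20/4 + 20/3 + 20/2 + 20/1 = 279175675/3879876 ≈ 71.955.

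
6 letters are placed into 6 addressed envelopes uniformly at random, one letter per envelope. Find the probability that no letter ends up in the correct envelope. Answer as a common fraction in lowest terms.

53/144

This is the derangement probability: permutations of 6 with no fixed point.
D(6) = 6! · (1 − 1/1! + 1/2! − ··· + (−1)^6/6!) = 265.
P = 265/720 = 53/144.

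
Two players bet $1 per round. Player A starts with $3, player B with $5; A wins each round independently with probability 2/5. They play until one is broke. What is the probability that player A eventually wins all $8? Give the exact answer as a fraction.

Let r = q/p = (3/5)/(2/5) = 3/2. The recurrence P(i) = p·P(i+1) + q·P(i−1) with P(0)=0, P(8)=1 gives P(i) = (1 − r^i)/(1 − r^8).
P(3) = (1 − (3/2)^3) / (1 − (3/2)^8) = 608/6305.

608/6305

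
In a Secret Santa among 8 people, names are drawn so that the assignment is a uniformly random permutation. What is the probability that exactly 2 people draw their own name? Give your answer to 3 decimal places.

Choose which 2 of the 8 are fixed: C(8,2) = 28 ways.
The remaining 6 must have no fixed point: D(6) = 265.
P = 28·265/40320 = 53/288 ≈ 0.184.

0.184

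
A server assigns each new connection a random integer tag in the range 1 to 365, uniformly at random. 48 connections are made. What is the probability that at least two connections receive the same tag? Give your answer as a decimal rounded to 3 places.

0.961

It's easier to compute the probability that all 48 are distinct.
P(all distinct) = 365/365 · 364/365 · ··· · 318/365 ≈ 0.039.
So the probability of at least one match is 1 − 0.039 = 0.961.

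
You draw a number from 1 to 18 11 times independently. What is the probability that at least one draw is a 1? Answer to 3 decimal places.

0.467

P(no draw is a 1) = (17/18)^11 ≈ 0.533.
P(at least one) = 1 − 0.533 = 0.467.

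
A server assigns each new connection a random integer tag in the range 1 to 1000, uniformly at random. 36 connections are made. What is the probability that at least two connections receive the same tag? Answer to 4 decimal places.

0.4714

It's easier to compute the probability that all 36 are distinct.
P(all distinct) = 1000/1000 · 999/1000 · ··· · 965/1000 ≈ 0.5286.
So the probability of at least one match is 1 − 0.5286 = 0.4714.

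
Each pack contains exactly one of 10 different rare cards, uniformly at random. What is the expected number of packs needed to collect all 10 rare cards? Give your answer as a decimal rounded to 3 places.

After i distinct types are collected, each trial gives a new one with probability (10−i)/10, so the expected wait for the next new type is 10/(10−i).
E = 10/10 + 10/9 + 10/8 + 10/7 + 10/6 + 10/5 + 10/4 + 10/3 + 10/2 + 10/1 = 7381/252 ≈ 29.290.

29.290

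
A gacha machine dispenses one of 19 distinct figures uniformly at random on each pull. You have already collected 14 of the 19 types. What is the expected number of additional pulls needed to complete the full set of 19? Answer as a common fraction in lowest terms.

2603/60

Starting from 14 distinct types, each trial gives a new one with probability (19−i)/19 when i types are held, so the wait for the next new type is 19/(19−i).
E = 19/5 + 19/4 + 19/3 + 19/2 + 19/1 = 2603/60.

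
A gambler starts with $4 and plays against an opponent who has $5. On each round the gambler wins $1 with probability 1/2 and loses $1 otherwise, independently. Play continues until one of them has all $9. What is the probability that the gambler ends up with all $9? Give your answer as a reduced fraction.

With a fair step, P(i) = ½P(i−1) + ½P(i+1) with P(0)=0, P(9)=1 has the linear solution P(i) = i/9.
P(4) = 4/9.

4/9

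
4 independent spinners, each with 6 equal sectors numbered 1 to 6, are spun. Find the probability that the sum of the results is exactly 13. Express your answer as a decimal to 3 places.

0.108

There are 6^4 = 1296 equally likely outcomes.
The number of ordered 4-tuples from {1,…,6} summing to 13 is 140.
P(sum = 13) = 140/1296 = 35/324 ≈ 0.108.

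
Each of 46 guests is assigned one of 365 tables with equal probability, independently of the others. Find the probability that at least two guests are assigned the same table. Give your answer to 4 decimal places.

It's easier to compute the probability that all 46 are distinct.
P(all distinct) = 365/365 · 364/365 · ··· · 320/365 ≈ 0.0517.
So the probability of at least one match is 1 − 0.0517 = 0.9483.

0.9483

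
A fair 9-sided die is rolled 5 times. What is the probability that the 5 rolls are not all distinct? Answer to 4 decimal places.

P(all 5 different) = 9/9 · 8/9 · ··· · 5/9 ≈ 0.2561.
P(at least two equal) = 1 − 0.2561 = 0.7439.

0.7439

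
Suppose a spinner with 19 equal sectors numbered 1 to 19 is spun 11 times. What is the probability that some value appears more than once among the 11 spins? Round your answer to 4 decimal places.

0.9741

P(all 11 different) = 19/19 · 18/19 · ··· · 9/19 ≈ 0.0259.
P(at least two equal) = 1 − 0.0259 = 0.9741.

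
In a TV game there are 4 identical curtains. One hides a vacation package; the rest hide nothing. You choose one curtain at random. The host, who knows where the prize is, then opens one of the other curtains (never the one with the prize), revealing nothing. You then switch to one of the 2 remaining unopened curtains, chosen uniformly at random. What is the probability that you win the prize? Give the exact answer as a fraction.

Your original curtain holds the prize with probability 1/4, so the other 3 collectively hold it with probability 3/4.
The host can always find an empty curtain to open, so this doesn't change that 3/4; it is now spread over the 2 remaining unopened curtains.
P(win by switching) = (3/4) · (1/2) = 3/8.

3/8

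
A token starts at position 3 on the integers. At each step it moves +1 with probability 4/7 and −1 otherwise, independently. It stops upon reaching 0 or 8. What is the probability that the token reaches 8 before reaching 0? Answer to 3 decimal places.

0.642

Let r = q/p = (3/7)/(4/7) = 3/4. The recurrence P(i) = p·P(i+1) + q·P(i−1) with P(0)=0, P(8)=1 gives P(i) = (1 − r^i)/(1 − r^8).
P(3) = (1 − (3/4)^3) / (1 − (3/4)^8) = 37888/58975 ≈ 0.642.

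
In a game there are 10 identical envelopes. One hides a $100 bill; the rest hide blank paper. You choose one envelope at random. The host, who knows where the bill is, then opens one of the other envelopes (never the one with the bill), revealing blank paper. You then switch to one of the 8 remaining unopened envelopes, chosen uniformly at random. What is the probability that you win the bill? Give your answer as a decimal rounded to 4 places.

0.1125

Your original envelope holds the bill with probability 1/10, so the other 9 collectively hold it with probability 9/10.
The host can always find an empty envelope to open, so this doesn't change that 9/10; it is now spread over the 8 remaining unopened envelopes.
P(win by switching) = (9/10) · (1/8) = 9/80 ≈ 0.1125.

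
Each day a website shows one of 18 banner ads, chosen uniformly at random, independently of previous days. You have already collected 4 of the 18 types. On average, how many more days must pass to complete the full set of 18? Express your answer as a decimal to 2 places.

58.53

Starting from 4 distinct types, each trial gives a new one with probability (18−i)/18 when i types are held, so the wait for the next new type is 18/(18−i).
E = 18/14 + 18/13 + 18/12 + 18/11 + 18/10 + 18/9 + 18/8 + 18/7 + 18/6 + 18/5 + 18/4 + 18/3 + 18/2 + 18/1 = 1171733/20020 ≈ 58.53.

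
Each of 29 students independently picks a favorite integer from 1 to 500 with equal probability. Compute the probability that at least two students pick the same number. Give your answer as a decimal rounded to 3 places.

It's easier to compute the probability that all 29 are distinct.
P(all distinct) = 500/500 · 499/500 · ··· · 472/500 ≈ 0.437.
So the probability of at least one match is 1 − 0.437 = 0.563.

0.563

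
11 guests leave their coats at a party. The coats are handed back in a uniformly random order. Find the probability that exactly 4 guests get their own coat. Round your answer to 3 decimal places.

0.015

Choose which 4 of the 11 are fixed: C(11,4) = 330 ways.
The remaining 7 must have no fixed point: D(7) = 1854.
P = 330·1854/39916800 = 103/6720 ≈ 0.015.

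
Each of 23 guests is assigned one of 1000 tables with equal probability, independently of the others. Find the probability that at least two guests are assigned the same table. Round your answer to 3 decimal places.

0.225

It's easier to compute the probability that all 23 are distinct.
P(all distinct) = 1000/1000 · 999/1000 · ··· · 978/1000 ≈ 0.775.
So the probability of at least one match is 1 − 0.775 = 0.225.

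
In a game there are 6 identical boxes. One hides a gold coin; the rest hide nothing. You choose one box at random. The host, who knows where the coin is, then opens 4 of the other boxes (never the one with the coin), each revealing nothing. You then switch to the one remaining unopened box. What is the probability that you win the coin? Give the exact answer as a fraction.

Your original box holds the coin with probability 1/6, so the other 5 collectively hold it with probability 5/6.
The host can always find 4 empty boxes to open, so the reveals don't change that 5/6; it is now spread over the 1 remaining unopened box.
P(win by switching) = (5/6) · (1/1) = 5/6.

5/6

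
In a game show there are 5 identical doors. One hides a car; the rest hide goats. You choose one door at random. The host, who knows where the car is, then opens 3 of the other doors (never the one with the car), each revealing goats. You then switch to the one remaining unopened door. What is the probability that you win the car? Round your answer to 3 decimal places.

0.800

Your original door holds the car with probability 1/5, so the other 4 collectively hold it with probability 4/5.
The host can always find 3 empty doors to open, so the reveals don't change that 4/5; it is now spread over the 1 remaining unopened door.
P(win by switching) = (4/5) · (1/1) = 4/5 ≈ 0.800.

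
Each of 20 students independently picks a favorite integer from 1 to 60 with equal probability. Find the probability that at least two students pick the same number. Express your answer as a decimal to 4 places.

It's easier to compute the probability that all 20 are distinct.
P(all distinct) = 60/60 · 59/60 · ··· · 41/60 ≈ 0.0279.
So the probability of at least one match is 1 − 0.0279 = 0.9721.

0.9721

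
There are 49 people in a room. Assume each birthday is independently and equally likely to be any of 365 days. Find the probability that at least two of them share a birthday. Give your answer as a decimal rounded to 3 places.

0.966

It's easier to compute the probability that all 49 are distinct.
P(all distinct) = 365/365 · 364/365 · ··· · 317/365 ≈ 0.034.
So the probability of at least one match is 1 − 0.034 = 0.966.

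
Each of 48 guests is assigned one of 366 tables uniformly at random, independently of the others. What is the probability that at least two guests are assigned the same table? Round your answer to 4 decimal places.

It's easier to compute the probability that all 48 are distinct.
P(all distinct) = 366/366 · 365/366 · ··· · 319/366 ≈ 0.0398.
So the probability of at least one match is 1 − 0.0398 = 0.9602.

0.9602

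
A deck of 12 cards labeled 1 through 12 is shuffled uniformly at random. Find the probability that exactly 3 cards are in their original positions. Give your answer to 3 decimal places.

0.061

Choose which 3 of the 12 are fixed: C(12,3) = 220 ways.
The remaining 9 must have no fixed point: D(9) = 133496.
P = 220·133496/479001600 = 16687/272160 ≈ 0.061.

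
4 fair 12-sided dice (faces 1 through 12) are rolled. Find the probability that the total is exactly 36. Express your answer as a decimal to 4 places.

0.0217

There are 12^4 = 20736 equally likely outcomes.
The number of ordered 4-tuples from {1,…,12} summing to 36 is 451.
P(sum = 36) = 451/20736 ≈ 0.0217.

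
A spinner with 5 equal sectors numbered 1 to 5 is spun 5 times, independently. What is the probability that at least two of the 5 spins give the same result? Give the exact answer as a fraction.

P(all 5 different) = 5/5 · 4/5 · ··· · 1/5 = 24/625.
P(at least two equal) = 1 − 24/625 = 601/625.

601/625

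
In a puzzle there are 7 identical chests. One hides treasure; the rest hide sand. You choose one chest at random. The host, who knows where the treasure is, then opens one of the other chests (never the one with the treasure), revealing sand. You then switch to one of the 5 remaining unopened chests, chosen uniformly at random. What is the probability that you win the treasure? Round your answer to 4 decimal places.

0.1714

Your original chest holds the treasure with probability 1/7, so the other 6 collectively hold it with probability 6/7.
The host can always find an empty chest to open, so this doesn't change that 6/7; it is now spread over the 5 remaining unopened chests.
P(win by switching) = (6/7) · (1/5) = 6/35 ≈ 0.1714.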